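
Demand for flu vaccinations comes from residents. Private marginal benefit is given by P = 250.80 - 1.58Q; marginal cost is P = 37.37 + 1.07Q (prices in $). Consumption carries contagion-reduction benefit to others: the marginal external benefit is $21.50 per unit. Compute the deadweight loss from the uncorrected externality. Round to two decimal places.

Market equilibrium (private): 37.37 + 1.07Q = 250.80 - 1.58Q → Q_m = 80.5396.
Social marginal benefit = demand + MEB = 272.30 - 1.58Q.
Set SMB = MC: 272.30 - 1.58Q = 37.37 + 1.07Q → Q* = 88.6528.
The welfare-loss triangle has base |Q_m − Q*| and height MEB(Q_m) (the vertical gap between SMB and MC is zero at Q* and MEB at Q_m).
DWL = ½ × 8.1132 × 21.5000 = 87.2169.

DWL = $87.22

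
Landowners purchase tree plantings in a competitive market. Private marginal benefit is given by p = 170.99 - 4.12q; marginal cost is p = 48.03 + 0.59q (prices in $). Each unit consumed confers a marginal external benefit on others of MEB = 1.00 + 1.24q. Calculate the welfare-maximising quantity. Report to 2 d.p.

Social marginal benefit = demand + MEB = 171.99 - 2.88q.
Set SMB = MC: 171.99 - 2.88q = 48.03 + 0.59q → q* = 35.7233.

q* = 35.72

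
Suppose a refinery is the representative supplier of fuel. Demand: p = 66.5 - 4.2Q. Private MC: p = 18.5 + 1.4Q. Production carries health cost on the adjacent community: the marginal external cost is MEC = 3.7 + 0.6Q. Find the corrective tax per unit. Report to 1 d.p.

Social marginal cost = private MC + MEC = 22.2 + 2.0Q.
Set SMC = demand: 22.2 + 2.0Q = 66.5 - 4.2Q → Q* = 7.1452.
The Pigouvian tax equals MEC at Q*: 3.7 + 0.6×7.1452 = 7.9871.

tax = 8.0 per unit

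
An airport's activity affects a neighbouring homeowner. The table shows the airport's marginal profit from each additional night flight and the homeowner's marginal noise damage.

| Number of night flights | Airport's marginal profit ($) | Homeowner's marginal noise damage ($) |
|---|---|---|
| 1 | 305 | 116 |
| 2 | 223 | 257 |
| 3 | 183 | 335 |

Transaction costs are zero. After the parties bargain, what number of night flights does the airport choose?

Bargaining reaches the level where marginal profit last exceeds marginal noise damage.
That holds through level 1 (305 ≥ 116) but not at 2 (223 < 257).

1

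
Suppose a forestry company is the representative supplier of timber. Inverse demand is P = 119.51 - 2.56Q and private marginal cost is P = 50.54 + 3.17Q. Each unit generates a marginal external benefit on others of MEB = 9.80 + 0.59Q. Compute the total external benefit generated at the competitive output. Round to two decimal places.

Market equilibrium (private): 50.54 + 3.17Q = 119.51 - 2.56Q → Q_m = 12.0366.
Total external benefit = ∫₀^{Q_m} (9.80 + 0.59Q) dQ = 9.80×12.0366 + ½×0.59×12.0366² = 160.6982.

160.70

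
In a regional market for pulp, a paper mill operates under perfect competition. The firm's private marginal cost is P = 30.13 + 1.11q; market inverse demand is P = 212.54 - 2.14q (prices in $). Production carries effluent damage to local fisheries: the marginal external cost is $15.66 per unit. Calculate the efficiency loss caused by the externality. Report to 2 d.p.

DWL = $37.73

Market equilibrium (private): 30.13 + 1.11q = 212.54 - 2.14q → q_m = 56.1262.
Social marginal cost = private MC + MEC = 45.79 + 1.11q.
Set SMC = demand: 45.79 + 1.11q = 212.54 - 2.14q → q* = 51.3077.
Between q* and q_m the wedge SMC − demand runs linearly from 0 to MEC(q_m), so the loss is a triangle.
DWL = ½ × 4.8185 × 15.6600 = 37.7289.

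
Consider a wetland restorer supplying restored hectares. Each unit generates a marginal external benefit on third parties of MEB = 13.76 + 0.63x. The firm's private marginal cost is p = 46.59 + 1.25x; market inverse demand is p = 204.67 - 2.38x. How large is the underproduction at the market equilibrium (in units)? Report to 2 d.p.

Market equilibrium (private): 46.59 + 1.25x = 204.67 - 2.38x → x_m = 43.5482.
Social marginal cost = private MC − MEB = 32.83 + 0.62x.
Set SMC = demand: 32.83 + 0.62x = 204.67 - 2.38x → x* = 57.2800.
Gap = |43.5482 − 57.2800| = 13.7318.

13.73 units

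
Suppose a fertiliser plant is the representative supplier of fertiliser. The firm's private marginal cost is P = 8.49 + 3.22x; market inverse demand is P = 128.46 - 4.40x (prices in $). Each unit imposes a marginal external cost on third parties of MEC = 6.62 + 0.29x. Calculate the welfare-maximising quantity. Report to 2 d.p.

x* = 14.33

Social marginal cost = private MC + MEC = 15.11 + 3.51x.
Set SMC = demand: 15.11 + 3.51x = 128.46 - 4.40x → x* = 14.3300.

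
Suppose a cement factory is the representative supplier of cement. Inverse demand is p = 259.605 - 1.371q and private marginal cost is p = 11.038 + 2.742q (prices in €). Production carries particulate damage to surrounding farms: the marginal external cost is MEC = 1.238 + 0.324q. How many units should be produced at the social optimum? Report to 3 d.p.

q* = 55.742

Social marginal cost = private MC + MEC = 12.276 + 3.066q.
Set SMC = demand: 12.276 + 3.066q = 259.605 - 1.371q → q* = 55.7424.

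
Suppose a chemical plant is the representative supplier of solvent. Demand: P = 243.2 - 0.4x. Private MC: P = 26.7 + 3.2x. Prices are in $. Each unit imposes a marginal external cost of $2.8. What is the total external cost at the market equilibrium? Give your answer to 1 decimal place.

Market equilibrium (private): 26.7 + 3.2x = 243.2 - 0.4x → x_m = 60.1389.
Total external cost = MEC × x_m = 2.8 × 60.1389 = 168.3889.

$168.4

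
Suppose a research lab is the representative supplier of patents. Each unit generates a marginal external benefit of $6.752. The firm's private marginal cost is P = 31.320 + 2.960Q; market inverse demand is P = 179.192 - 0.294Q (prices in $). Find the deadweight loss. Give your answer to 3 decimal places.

Market equilibrium (private): 31.320 + 2.960Q = 179.192 - 0.294Q → Q_m = 45.4431.
Social marginal cost = private MC − MEB = 24.568 + 2.960Q.
Set SMC = demand: 24.568 + 2.960Q = 179.192 - 0.294Q → Q* = 47.5181.
The loss is the area between SMC and demand from Q* to Q_m; with linear curves that's a triangle of height MEB(Q_m).
DWL = ½ × 2.0750 × 6.7520 = 7.0052.

DWL = $7.005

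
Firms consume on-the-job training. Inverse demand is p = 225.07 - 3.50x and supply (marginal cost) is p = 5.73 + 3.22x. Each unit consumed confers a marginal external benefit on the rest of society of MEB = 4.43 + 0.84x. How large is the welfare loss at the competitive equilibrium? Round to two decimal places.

DWL = 86.25

Market equilibrium (private): 5.73 + 3.22x = 225.07 - 3.50x → x_m = 32.6399.
Social marginal benefit = demand + MEB = 229.50 - 2.66x.
Set SMB = MC: 229.50 - 2.66x = 5.73 + 3.22x → x* = 38.0561.
The loss is the area between SMB and MC from x* to x_m; with linear curves that's a triangle of height MEB(x_m).
DWL = ½ × 5.4162 × 31.8475 = 86.2462.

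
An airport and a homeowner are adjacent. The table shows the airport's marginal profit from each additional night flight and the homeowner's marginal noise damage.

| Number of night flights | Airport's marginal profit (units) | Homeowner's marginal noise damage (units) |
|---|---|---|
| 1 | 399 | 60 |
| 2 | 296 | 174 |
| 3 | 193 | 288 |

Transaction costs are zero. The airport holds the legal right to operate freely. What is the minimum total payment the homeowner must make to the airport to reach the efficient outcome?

Left alone the airport would choose level 3 (marginal profit stays positive).
Efficient level: k* = 2 (marginal profit ≥ marginal noise damage through 2).
The homeowner must at least cover the airport's forgone profit from cutting 3→2: 193 = 193.

193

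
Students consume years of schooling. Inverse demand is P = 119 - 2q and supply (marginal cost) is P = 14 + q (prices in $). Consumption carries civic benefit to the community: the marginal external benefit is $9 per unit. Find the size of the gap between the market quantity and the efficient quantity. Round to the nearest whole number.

Market equilibrium (private): 14 + q = 119 - 2q → q_m = 35.0000.
Social marginal benefit = demand + MEB = 128 - 2q.
Set SMB = MC: 128 - 2q = 14 + q → q* = 38.0000.
Gap = |35.0000 − 38.0000| = 3.0000.

3 units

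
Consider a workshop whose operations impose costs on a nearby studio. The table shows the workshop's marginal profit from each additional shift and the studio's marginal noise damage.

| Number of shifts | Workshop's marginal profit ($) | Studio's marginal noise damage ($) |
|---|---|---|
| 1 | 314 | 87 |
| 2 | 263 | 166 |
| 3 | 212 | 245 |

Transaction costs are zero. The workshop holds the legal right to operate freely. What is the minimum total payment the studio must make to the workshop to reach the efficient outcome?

Left alone the workshop would choose level 3 (marginal profit stays positive).
Efficient level: k* = 2 (marginal profit ≥ marginal noise damage through 2).
The studio must at least cover the workshop's forgone profit from cutting 3→2: 212 = 212.

$212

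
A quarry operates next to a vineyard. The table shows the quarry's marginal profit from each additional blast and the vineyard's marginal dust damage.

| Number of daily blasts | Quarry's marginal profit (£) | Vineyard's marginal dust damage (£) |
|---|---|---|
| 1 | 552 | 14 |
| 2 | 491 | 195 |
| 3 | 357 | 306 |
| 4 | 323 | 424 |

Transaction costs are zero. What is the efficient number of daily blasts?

Bargaining reaches the level where marginal profit last exceeds marginal dust damage.
That holds through level 3 (357 ≥ 306) but not at 4 (323 < 424).

3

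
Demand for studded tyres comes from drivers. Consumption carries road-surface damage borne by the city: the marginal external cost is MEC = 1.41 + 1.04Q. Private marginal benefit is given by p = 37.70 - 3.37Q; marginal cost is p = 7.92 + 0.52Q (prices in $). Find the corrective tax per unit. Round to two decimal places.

Social marginal benefit = demand − MEC = 36.29 - 4.41Q.
Set SMB = MC: 36.29 - 4.41Q = 7.92 + 0.52Q → Q* = 5.7546.
The Pigouvian tax equals MEC at Q*: 1.41 + 1.04×5.7546 = 7.3948.

tax = $7.39 per unit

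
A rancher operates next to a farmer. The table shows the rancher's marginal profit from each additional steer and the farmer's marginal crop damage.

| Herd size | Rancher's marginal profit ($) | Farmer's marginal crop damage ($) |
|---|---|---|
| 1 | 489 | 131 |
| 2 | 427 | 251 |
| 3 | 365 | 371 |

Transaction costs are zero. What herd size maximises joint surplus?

2

Bargaining reaches the level where marginal profit last exceeds marginal crop damage.
That holds through level 2 (427 ≥ 251) but not at 3 (365 < 371).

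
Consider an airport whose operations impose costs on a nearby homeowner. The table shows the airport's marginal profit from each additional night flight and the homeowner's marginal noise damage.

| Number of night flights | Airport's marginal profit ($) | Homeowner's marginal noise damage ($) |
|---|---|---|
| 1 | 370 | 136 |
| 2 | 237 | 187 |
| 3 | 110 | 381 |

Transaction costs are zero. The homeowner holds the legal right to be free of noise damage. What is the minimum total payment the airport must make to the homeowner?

Efficient level: marginal profit ≥ marginal noise damage through level 2, so k* = 2.
With the homeowner holding the right, the airport must at least compensate total damage at k*: 136 + 187 = 323.

$323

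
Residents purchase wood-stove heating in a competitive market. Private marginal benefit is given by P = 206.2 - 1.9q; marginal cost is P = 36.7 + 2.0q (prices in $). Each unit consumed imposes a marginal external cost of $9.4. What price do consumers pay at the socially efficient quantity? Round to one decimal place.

P = $128.2

Social marginal benefit = demand − MEC = 196.8 - 1.9q.
Set SMB = MC: 196.8 - 1.9q = 36.7 + 2.0q → q* = 41.0513.
Consumer price on the demand curve at q*: 206.2 − 1.9×41.0513 = 128.2025.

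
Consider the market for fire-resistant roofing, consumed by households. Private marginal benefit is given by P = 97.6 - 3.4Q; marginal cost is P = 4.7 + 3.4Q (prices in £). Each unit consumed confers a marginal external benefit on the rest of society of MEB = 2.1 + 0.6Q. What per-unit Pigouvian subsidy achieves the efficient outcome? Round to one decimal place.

Social marginal benefit = demand + MEB = 99.7 - 2.8Q.
Set SMB = MC: 99.7 - 2.8Q = 4.7 + 3.4Q → Q* = 15.3226.
The Pigouvian subsidy equals MEB at Q*: 2.1 + 0.6×15.3226 = 11.2936.

subsidy = £11.3 per unit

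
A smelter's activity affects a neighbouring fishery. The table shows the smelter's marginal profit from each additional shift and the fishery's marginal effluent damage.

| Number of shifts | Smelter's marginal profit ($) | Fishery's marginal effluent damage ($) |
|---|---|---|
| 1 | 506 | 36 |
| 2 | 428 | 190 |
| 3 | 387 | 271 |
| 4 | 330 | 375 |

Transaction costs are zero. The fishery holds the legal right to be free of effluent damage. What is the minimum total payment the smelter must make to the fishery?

Efficient level: marginal profit ≥ marginal effluent damage through level 3, so k* = 3.
With the fishery holding the right, the smelter must at least compensate total damage at k*: 36 + 190 + 271 = 497.

$497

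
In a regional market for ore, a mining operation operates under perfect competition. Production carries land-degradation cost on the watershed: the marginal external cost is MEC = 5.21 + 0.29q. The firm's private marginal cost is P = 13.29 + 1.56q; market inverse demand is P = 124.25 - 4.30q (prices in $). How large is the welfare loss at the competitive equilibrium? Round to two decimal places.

Market equilibrium (private): 13.29 + 1.56q = 124.25 - 4.30q → q_m = 18.9352.
Social marginal cost = private MC + MEC = 18.50 + 1.85q.
Set SMC = demand: 18.50 + 1.85q = 124.25 - 4.30q → q* = 17.1951.
Between q* and q_m the wedge SMC − demand runs linearly from 0 to MEC(q_m), so the loss is a triangle.
DWL = ½ × 1.7401 × 10.7012 = 9.3106.

DWL = $9.31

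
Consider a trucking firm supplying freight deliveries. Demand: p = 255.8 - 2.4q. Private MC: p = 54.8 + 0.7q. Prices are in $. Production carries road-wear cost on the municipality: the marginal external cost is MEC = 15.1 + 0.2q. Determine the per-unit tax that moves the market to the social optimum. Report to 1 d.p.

tax = $26.4 per unit

Social marginal cost = private MC + MEC = 69.9 + 0.9q.
Set SMC = demand: 69.9 + 0.9q = 255.8 - 2.4q → q* = 56.3333.
The Pigouvian tax equals MEC at q*: 15.1 + 0.2×56.3333 = 26.3667.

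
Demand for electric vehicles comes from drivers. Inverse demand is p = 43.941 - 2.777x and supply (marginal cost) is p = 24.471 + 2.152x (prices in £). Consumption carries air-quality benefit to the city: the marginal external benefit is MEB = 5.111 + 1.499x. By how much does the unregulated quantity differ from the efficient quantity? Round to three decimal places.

3.216 units

Market equilibrium (private): 24.471 + 2.152x = 43.941 - 2.777x → x_m = 3.9501.
Social marginal benefit = demand + MEB = 49.052 - 1.278x.
Set SMB = MC: 49.052 - 1.278x = 24.471 + 2.152x → x* = 7.1665.
Gap = |3.9501 − 7.1665| = 3.2164.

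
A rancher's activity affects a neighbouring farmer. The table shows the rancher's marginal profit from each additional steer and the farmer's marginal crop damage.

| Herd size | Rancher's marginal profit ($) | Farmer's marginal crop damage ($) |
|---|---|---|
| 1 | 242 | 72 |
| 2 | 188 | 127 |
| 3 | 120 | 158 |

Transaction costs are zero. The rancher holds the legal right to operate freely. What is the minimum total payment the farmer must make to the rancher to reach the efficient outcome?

$120

Left alone the rancher would choose level 3 (marginal profit stays positive).
Efficient level: k* = 2 (marginal profit ≥ marginal crop damage through 2).
The farmer must at least cover the rancher's forgone profit from cutting 3→2: 120 = 120.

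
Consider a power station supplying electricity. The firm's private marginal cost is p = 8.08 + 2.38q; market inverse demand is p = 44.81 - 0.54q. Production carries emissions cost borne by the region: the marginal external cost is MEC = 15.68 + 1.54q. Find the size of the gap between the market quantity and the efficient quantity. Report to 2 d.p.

7.86 units

Market equilibrium (private): 8.08 + 2.38q = 44.81 - 0.54q → q_m = 12.5788.
Social marginal cost = private MC + MEC = 23.76 + 3.92q.
Set SMC = demand: 23.76 + 3.92q = 44.81 - 0.54q → q* = 4.7197.
Gap = |12.5788 − 4.7197| = 7.8591.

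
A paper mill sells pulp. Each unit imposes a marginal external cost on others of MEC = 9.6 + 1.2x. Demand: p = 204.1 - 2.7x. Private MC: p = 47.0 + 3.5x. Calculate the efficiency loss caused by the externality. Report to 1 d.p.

Market equilibrium (private): 47.0 + 3.5x = 204.1 - 2.7x → x_m = 25.3387.
Social marginal cost = private MC + MEC = 56.6 + 4.7x.
Set SMC = demand: 56.6 + 4.7x = 204.1 - 2.7x → x* = 19.9324.
The welfare-loss triangle has base |x_m − x*| and height MEC(x_m) (the vertical gap between SMC and demand is zero at x* and MEC at x_m).
DWL = ½ × 5.4063 × 40.0065 = 108.1436.

DWL = 108.1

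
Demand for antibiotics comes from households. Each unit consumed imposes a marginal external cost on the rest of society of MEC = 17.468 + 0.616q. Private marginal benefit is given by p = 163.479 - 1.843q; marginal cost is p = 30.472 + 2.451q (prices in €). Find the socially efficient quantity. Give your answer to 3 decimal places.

Social marginal benefit = demand − MEC = 146.011 - 2.459q.
Set SMB = MC: 146.011 - 2.459q = 30.472 + 2.451q → q* = 23.5314.

q* = 23.531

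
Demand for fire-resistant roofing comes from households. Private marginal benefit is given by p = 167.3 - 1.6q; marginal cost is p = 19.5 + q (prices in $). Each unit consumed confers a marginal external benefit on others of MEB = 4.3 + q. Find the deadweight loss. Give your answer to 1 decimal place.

DWL = $1168.4

Market equilibrium (private): 19.5 + q = 167.3 - 1.6q → q_m = 56.8462.
Social marginal benefit = demand + MEB = 171.6 - 0.6q.
Set SMB = MC: 171.6 - 0.6q = 19.5 + q → q* = 95.0625.
Height of the DWL triangle at q_m is SMB(q_m) − MC(q_m) = MEB(q_m) = 61.1462.
DWL = ½ × 38.2163 × 61.1462 = 1168.3908.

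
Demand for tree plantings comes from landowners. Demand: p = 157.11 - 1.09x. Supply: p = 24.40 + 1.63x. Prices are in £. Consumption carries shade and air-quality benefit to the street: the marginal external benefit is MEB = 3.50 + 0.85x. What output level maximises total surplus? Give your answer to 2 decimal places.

x* = 72.84

Social marginal benefit = demand + MEB = 160.61 - 0.24x.
Set SMB = MC: 160.61 - 0.24x = 24.40 + 1.63x → x* = 72.8396.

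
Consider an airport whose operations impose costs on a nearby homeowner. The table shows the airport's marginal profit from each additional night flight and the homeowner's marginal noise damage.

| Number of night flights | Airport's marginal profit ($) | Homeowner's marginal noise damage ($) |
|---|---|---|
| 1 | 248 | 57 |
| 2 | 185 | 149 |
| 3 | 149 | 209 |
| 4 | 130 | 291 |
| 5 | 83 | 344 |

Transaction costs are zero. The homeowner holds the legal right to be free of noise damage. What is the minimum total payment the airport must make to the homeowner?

Efficient level: marginal profit ≥ marginal noise damage through level 2, so k* = 2.
With the homeowner holding the right, the airport must at least compensate total damage at k*: 57 + 149 = 206.

$206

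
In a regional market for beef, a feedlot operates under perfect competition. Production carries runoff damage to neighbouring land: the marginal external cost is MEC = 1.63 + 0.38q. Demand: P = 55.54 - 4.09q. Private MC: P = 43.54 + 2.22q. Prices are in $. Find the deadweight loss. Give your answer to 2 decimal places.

DWL = $0.41

Market equilibrium (private): 43.54 + 2.22q = 55.54 - 4.09q → q_m = 1.9017.
Social marginal cost = private MC + MEC = 45.17 + 2.60q.
Set SMC = demand: 45.17 + 2.60q = 55.54 - 4.09q → q* = 1.5501.
The welfare-loss triangle has base |q_m − q*| and height MEC(q_m) (the vertical gap between SMC and demand is zero at q* and MEC at q_m).
DWL = ½ × 0.3516 × 2.3527 = 0.4136.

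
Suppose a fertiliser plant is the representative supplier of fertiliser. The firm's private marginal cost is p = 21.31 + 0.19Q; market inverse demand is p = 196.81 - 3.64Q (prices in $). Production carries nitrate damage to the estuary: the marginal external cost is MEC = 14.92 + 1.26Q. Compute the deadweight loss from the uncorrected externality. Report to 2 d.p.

DWL = $518.56

Market equilibrium (private): 21.31 + 0.19Q = 196.81 - 3.64Q → Q_m = 45.8225.
Social marginal cost = private MC + MEC = 36.23 + 1.45Q.
Set SMC = demand: 36.23 + 1.45Q = 196.81 - 3.64Q → Q* = 31.5481.
The loss is the area between SMC and demand from Q* to Q_m; with linear curves that's a triangle of height MEC(Q_m).
DWL = ½ × 14.2744 × 72.6563 = 518.5625.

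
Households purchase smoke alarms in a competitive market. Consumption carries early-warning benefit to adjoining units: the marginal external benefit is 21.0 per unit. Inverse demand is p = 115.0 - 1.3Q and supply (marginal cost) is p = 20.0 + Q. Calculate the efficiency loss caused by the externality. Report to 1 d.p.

DWL = 95.9

Market equilibrium (private): 20.0 + Q = 115.0 - 1.3Q → Q_m = 41.3043.
Social marginal benefit = demand + MEB = 136.0 - 1.3Q.
Set SMB = MC: 136.0 - 1.3Q = 20.0 + Q → Q* = 50.4348.
The loss is the area between SMB and MC from Q* to Q_m; with linear curves that's a triangle of height MEB(Q_m).
DWL = ½ × 9.1305 × 21.0000 = 95.8703.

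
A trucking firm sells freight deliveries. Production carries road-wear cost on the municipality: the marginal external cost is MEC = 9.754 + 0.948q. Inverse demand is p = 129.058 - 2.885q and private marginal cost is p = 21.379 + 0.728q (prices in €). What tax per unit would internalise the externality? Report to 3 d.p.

tax = €30.108 per unit

Social marginal cost = private MC + MEC = 31.133 + 1.676q.
Set SMC = demand: 31.133 + 1.676q = 129.058 - 2.885q → q* = 21.4701.
The Pigouvian tax equals MEC at q*: 9.754 + 0.948×21.4701 = 30.1077.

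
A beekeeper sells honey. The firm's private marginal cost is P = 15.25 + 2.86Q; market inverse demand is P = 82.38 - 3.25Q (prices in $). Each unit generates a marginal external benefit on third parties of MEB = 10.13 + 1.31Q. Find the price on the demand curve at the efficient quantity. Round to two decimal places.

P = $30.07

Social marginal cost = private MC − MEB = 5.12 + 1.55Q.
Set SMC = demand: 5.12 + 1.55Q = 82.38 - 3.25Q → Q* = 16.0958.
Consumer price on the demand curve at Q*: 82.38 − 3.25×16.0958 = 30.0687.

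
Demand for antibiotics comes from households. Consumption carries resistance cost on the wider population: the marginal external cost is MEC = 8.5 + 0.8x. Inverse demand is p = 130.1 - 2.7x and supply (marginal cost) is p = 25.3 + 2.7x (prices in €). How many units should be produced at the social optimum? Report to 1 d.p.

x* = 15.5

Social marginal benefit = demand − MEC = 121.6 - 3.5x.
Set SMB = MC: 121.6 - 3.5x = 25.3 + 2.7x → x* = 15.5323.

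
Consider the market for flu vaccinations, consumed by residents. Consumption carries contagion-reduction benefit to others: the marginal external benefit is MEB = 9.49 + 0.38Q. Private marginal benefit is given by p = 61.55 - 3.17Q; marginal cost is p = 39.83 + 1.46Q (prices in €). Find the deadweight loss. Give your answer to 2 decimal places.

DWL = €14.95

Market equilibrium (private): 39.83 + 1.46Q = 61.55 - 3.17Q → Q_m = 4.6911.
Social marginal benefit = demand + MEB = 71.04 - 2.79Q.
Set SMB = MC: 71.04 - 2.79Q = 39.83 + 1.46Q → Q* = 7.3435.
Height of the DWL triangle at Q_m is SMB(Q_m) − MC(Q_m) = MEB(Q_m) = 11.2726.
DWL = ½ × 2.6524 × 11.2726 = 14.9497.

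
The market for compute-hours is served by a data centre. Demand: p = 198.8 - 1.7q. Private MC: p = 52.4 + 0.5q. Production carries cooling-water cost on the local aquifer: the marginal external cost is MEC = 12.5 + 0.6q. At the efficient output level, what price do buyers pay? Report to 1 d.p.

Social marginal cost = private MC + MEC = 64.9 + 1.1q.
Set SMC = demand: 64.9 + 1.1q = 198.8 - 1.7q → q* = 47.8214.
Consumer price on the demand curve at q*: 198.8 − 1.7×47.8214 = 117.5036.

P = 117.5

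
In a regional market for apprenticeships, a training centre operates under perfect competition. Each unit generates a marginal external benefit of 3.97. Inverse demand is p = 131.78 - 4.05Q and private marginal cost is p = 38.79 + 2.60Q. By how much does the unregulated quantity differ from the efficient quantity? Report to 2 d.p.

Market equilibrium (private): 38.79 + 2.60Q = 131.78 - 4.05Q → Q_m = 13.9835.
Social marginal cost = private MC − MEB = 34.82 + 2.60Q.
Set SMC = demand: 34.82 + 2.60Q = 131.78 - 4.05Q → Q* = 14.5805.
Gap = |13.9835 − 14.5805| = 0.5970.

0.60 units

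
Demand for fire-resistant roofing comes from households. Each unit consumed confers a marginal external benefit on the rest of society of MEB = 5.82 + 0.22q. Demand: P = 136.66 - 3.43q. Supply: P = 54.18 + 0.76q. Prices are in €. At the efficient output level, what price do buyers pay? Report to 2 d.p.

Social marginal benefit = demand + MEB = 142.48 - 3.21q.
Set SMB = MC: 142.48 - 3.21q = 54.18 + 0.76q → q* = 22.2418.
Consumer price on the demand curve at q*: 136.66 − 3.43×22.2418 = 60.3706.

P = €60.37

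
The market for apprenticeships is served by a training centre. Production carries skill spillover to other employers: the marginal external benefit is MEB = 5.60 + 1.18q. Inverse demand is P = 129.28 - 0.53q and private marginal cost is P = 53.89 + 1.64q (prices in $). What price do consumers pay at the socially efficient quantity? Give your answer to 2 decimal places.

P = $85.92

Social marginal cost = private MC − MEB = 48.29 + 0.46q.
Set SMC = demand: 48.29 + 0.46q = 129.28 - 0.53q → q* = 81.8081.
Consumer price on the demand curve at q*: 129.28 − 0.53×81.8081 = 85.9217.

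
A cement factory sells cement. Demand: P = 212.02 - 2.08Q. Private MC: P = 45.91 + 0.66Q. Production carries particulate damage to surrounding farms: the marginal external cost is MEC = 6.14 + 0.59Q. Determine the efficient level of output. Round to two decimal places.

Social marginal cost = private MC + MEC = 52.05 + 1.25Q.
Set SMC = demand: 52.05 + 1.25Q = 212.02 - 2.08Q → Q* = 48.0390.

Q* = 48.04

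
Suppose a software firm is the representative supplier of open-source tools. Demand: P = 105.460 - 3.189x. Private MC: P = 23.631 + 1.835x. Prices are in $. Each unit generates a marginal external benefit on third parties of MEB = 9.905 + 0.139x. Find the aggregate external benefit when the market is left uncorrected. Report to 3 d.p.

Market equilibrium (private): 23.631 + 1.835x = 105.460 - 3.189x → x_m = 16.2876.
Total external benefit = ∫₀^{x_m} (9.905 + 0.139x) dx = 9.905×16.2876 + ½×0.139×16.2876² = 179.7660.

$179.766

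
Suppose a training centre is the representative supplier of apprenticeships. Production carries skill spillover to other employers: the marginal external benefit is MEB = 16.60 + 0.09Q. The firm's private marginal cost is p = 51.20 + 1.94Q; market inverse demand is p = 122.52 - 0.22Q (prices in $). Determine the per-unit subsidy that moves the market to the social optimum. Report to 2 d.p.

subsidy = $20.42 per unit

Social marginal cost = private MC − MEB = 34.60 + 1.85Q.
Set SMC = demand: 34.60 + 1.85Q = 122.52 - 0.22Q → Q* = 42.4734.
The Pigouvian subsidy equals MEB at Q*: 16.60 + 0.09×42.4734 = 20.4226.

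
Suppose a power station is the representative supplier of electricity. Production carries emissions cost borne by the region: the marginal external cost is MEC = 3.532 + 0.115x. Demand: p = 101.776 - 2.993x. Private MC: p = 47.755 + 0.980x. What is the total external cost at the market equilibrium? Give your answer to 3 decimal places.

Market equilibrium (private): 47.755 + 0.980x = 101.776 - 2.993x → x_m = 13.5970.
Total external cost = ∫₀^{x_m} (3.532 + 0.115x) dx = 3.532×13.5970 + ½×0.115×13.5970² = 58.6551.

58.655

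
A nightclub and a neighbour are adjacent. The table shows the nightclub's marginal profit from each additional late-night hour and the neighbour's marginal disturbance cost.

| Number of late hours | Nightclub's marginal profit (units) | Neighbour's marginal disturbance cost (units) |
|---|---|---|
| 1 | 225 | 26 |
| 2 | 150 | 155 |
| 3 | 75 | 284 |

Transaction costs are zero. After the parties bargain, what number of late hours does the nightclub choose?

1

Bargaining reaches the level where marginal profit last exceeds marginal disturbance cost.
That holds through level 1 (225 ≥ 26) but not at 2 (150 < 155).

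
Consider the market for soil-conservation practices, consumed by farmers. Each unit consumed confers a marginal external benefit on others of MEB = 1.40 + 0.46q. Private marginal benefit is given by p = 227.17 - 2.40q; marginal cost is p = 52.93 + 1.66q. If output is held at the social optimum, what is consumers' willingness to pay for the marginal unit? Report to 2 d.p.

Social marginal benefit = demand + MEB = 228.57 - 1.94q.
Set SMB = MC: 228.57 - 1.94q = 52.93 + 1.66q → q* = 48.7889.
Consumer price on the demand curve at q*: 227.17 − 2.40×48.7889 = 110.0766.

P = 110.08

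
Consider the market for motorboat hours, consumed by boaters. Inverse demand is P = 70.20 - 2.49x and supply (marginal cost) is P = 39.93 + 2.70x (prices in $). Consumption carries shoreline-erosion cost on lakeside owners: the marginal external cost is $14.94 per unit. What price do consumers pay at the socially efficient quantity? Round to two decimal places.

Social marginal benefit = demand − MEC = 55.26 - 2.49x.
Set SMB = MC: 55.26 - 2.49x = 39.93 + 2.70x → x* = 2.9538.
Consumer price on the demand curve at x*: 70.20 − 2.49×2.9538 = 62.8450.

P = $62.85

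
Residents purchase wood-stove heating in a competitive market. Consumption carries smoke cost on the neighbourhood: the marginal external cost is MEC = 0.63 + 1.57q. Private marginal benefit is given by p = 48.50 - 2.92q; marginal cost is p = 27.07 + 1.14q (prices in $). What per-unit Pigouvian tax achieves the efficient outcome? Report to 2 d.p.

tax = $6.43 per unit

Social marginal benefit = demand − MEC = 47.87 - 4.49q.
Set SMB = MC: 47.87 - 4.49q = 27.07 + 1.14q → q* = 3.6945.
The Pigouvian tax equals MEC at q*: 0.63 + 1.57×3.6945 = 6.4304.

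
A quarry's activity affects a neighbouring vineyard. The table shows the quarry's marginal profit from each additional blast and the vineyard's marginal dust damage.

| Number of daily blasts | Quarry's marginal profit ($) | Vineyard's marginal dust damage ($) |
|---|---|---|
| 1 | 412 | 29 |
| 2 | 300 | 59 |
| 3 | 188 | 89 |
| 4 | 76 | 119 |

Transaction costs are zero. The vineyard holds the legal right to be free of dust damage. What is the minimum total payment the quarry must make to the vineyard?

Efficient level: marginal profit ≥ marginal dust damage through level 3, so k* = 3.
With the vineyard holding the right, the quarry must at least compensate total damage at k*: 29 + 59 + 89 = 177.

$177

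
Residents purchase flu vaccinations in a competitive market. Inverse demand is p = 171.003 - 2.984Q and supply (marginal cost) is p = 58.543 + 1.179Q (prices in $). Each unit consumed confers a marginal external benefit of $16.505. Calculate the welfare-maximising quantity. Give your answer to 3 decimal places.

Social marginal benefit = demand + MEB = 187.508 - 2.984Q.
Set SMB = MC: 187.508 - 2.984Q = 58.543 + 1.179Q → Q* = 30.9789.

Q* = 30.979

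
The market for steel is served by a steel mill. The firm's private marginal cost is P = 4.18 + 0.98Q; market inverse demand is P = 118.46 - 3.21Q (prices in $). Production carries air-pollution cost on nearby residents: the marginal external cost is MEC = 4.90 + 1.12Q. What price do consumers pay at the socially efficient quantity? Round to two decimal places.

Social marginal cost = private MC + MEC = 9.08 + 2.10Q.
Set SMC = demand: 9.08 + 2.10Q = 118.46 - 3.21Q → Q* = 20.5989.
Consumer price on the demand curve at Q*: 118.46 − 3.21×20.5989 = 52.3375.

P = $52.34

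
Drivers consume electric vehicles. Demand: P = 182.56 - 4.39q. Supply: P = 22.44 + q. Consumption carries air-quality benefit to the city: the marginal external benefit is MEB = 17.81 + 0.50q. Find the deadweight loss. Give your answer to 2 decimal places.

DWL = 109.09

Market equilibrium (private): 22.44 + q = 182.56 - 4.39q → q_m = 29.7069.
Social marginal benefit = demand + MEB = 200.37 - 3.89q.
Set SMB = MC: 200.37 - 3.89q = 22.44 + q → q* = 36.3865.
Height of the DWL triangle at q_m is SMB(q_m) − MC(q_m) = MEB(q_m) = 32.6634.
DWL = ½ × 6.6796 × 32.6634 = 109.0892.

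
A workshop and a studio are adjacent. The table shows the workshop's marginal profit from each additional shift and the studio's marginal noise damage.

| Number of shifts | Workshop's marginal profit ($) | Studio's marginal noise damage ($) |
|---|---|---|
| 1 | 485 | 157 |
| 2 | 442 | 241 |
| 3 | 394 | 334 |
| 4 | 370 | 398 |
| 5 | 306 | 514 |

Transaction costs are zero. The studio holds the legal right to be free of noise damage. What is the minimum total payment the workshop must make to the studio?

Efficient level: marginal profit ≥ marginal noise damage through level 3, so k* = 3.
With the studio holding the right, the workshop must at least compensate total damage at k*: 157 + 241 + 334 = 732.

$732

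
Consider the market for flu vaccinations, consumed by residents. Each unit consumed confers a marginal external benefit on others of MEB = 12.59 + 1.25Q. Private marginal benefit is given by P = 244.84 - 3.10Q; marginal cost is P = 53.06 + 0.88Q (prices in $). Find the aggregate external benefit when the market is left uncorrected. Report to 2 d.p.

$2057.84

Market equilibrium (private): 53.06 + 0.88Q = 244.84 - 3.10Q → Q_m = 48.1859.
Total external benefit = ∫₀^{Q_m} (12.59 + 1.25Q) dQ = 12.59×48.1859 + ½×1.25×48.1859² = 2057.8361.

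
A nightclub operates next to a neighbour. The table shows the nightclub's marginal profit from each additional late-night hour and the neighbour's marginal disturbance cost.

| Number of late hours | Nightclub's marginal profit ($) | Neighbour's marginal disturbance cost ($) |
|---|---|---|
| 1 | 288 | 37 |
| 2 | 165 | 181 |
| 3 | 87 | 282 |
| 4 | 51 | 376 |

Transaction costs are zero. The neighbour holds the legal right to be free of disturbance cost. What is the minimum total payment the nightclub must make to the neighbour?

Efficient level: marginal profit ≥ marginal disturbance cost through level 1, so k* = 1.
With the neighbour holding the right, the nightclub must at least compensate total damage at k*: 37 = 37.

$37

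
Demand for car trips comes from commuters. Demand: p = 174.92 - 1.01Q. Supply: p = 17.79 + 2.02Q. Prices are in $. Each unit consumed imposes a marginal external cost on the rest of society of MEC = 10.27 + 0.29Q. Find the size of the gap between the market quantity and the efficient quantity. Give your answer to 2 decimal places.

Market equilibrium (private): 17.79 + 2.02Q = 174.92 - 1.01Q → Q_m = 51.8581.
Social marginal benefit = demand − MEC = 164.65 - 1.30Q.
Set SMB = MC: 164.65 - 1.30Q = 17.79 + 2.02Q → Q* = 44.2349.
Gap = |51.8581 − 44.2349| = 7.6232.

7.62 units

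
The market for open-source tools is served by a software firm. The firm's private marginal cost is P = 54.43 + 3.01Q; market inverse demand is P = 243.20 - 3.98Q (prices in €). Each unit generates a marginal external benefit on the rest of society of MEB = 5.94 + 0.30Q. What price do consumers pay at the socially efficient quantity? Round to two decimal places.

Social marginal cost = private MC − MEB = 48.49 + 2.71Q.
Set SMC = demand: 48.49 + 2.71Q = 243.20 - 3.98Q → Q* = 29.1046.
Consumer price on the demand curve at Q*: 243.20 − 3.98×29.1046 = 127.3637.

P = €127.36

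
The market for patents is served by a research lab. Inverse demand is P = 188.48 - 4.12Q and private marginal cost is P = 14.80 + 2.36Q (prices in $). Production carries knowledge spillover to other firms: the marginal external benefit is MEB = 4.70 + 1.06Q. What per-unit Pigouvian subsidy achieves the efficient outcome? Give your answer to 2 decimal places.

subsidy = $39.59 per unit

Social marginal cost = private MC − MEB = 10.10 + 1.30Q.
Set SMC = demand: 10.10 + 1.30Q = 188.48 - 4.12Q → Q* = 32.9114.
The Pigouvian subsidy equals MEB at Q*: 4.70 + 1.06×32.9114 = 39.5861.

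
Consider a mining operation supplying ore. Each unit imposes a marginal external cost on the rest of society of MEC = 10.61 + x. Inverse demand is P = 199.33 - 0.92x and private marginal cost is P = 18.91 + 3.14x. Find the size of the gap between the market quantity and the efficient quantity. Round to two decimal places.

Market equilibrium (private): 18.91 + 3.14x = 199.33 - 0.92x → x_m = 44.4384.
Social marginal cost = private MC + MEC = 29.52 + 4.14x.
Set SMC = demand: 29.52 + 4.14x = 199.33 - 0.92x → x* = 33.5593.
Gap = |44.4384 − 33.5593| = 10.8791.

10.88 units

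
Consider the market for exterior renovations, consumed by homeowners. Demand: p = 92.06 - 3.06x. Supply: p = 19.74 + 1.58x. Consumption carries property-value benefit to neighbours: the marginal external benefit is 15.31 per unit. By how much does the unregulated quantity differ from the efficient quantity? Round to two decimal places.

Market equilibrium (private): 19.74 + 1.58x = 92.06 - 3.06x → x_m = 15.5862.
Social marginal benefit = demand + MEB = 107.37 - 3.06x.
Set SMB = MC: 107.37 - 3.06x = 19.74 + 1.58x → x* = 18.8858.
Gap = |15.5862 − 18.8858| = 3.2996.

3.30 units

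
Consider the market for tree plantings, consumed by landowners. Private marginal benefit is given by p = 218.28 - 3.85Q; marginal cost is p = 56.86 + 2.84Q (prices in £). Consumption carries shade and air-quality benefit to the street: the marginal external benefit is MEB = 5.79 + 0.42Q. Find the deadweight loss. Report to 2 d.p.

Market equilibrium (private): 56.86 + 2.84Q = 218.28 - 3.85Q → Q_m = 24.1286.
Social marginal benefit = demand + MEB = 224.07 - 3.43Q.
Set SMB = MC: 224.07 - 3.43Q = 56.86 + 2.84Q → Q* = 26.6683.
Between Q* and Q_m the wedge SMB − MC runs linearly from 0 to MEB(Q_m), so the loss is a triangle.
DWL = ½ × 2.5397 × 15.9240 = 20.2211.

DWL = £20.22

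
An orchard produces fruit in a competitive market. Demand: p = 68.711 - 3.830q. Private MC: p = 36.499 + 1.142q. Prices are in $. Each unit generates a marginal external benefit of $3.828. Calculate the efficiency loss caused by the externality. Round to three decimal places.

DWL = $1.474

Market equilibrium (private): 36.499 + 1.142q = 68.711 - 3.830q → q_m = 6.4787.
Social marginal cost = private MC − MEB = 32.671 + 1.142q.
Set SMC = demand: 32.671 + 1.142q = 68.711 - 3.830q → q* = 7.2486.
The welfare-loss triangle has base |q_m − q*| and height MEB(q_m) (the vertical gap between SMC and demand is zero at q* and MEB at q_m).
DWL = ½ × 0.7699 × 3.8280 = 1.4736.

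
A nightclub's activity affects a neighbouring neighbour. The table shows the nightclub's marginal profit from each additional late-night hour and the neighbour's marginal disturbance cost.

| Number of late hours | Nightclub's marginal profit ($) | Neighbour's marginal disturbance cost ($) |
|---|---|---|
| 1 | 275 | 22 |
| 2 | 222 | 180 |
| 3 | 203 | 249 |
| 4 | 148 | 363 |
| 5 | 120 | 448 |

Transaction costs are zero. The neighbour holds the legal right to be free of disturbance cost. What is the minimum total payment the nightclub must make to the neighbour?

Efficient level: marginal profit ≥ marginal disturbance cost through level 2, so k* = 2.
With the neighbour holding the right, the nightclub must at least compensate total damage at k*: 22 + 180 = 202.

$202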